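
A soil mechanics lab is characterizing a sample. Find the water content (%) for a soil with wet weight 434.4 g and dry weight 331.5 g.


Using w = (m_wet - m_dry) / m_dry * 100
m_wet - m_dry = 434.4 - 331.5 = 102.9 g
w = 102.9 / 331.5 * 100
w = 31.04 %


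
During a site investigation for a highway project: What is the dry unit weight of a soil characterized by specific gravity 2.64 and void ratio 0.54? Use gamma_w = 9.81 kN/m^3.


Using gamma_d = Gs * gamma_w / (1 + e)
gamma_d = 2.64 * 9.81 / (1 + 0.54)
gamma_d = 2.64 * 9.81 / 1.54
gamma_d = 16.817 kN/m^3


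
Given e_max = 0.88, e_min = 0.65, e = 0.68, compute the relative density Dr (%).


Using Dr = (e_max - e) / (e_max - e_min) * 100
e_max - e = 0.88 - 0.68 = 0.2
e_max - e_min = 0.88 - 0.65 = 0.23
Dr = 0.2 / 0.23 * 100
Dr = 86.96 %


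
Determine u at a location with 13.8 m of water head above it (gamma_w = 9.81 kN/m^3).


Using u = gamma_w * h_w
u = 9.81 * 13.8
u = 135.38 kPa


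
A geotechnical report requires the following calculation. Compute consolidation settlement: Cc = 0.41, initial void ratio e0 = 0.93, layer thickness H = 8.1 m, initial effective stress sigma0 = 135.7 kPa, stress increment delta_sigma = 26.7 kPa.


Result: 0.1342 m

Derivation:
Using Sc = Cc * H / (1 + e0) * log10((sigma0 + delta_sigma) / sigma0)
Stress ratio = (135.7 + 26.7) / 135.7 = 1.19676
log10(1.19676) = 0.0780062
Cc * H / (1 + e0) = 0.41 * 8.1 / (1 + 0.93) = 1.72073
Sc = 1.72073 * 0.0780062
Sc = 0.1342 m


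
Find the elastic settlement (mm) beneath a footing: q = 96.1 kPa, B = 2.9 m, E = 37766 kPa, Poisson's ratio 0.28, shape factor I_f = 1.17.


Result: 7.957 mm

Derivation:
Using Se = q * B * (1 - nu^2) * I_f / E
1 - nu^2 = 1 - 0.28^2 = 0.9216
Se = 96.1 * 2.9 * 0.9216 * 1.17 / 37766
Se = 0.007957 m
Convert to mm: Se = 0.007957 * 1000 = 7.957 mm


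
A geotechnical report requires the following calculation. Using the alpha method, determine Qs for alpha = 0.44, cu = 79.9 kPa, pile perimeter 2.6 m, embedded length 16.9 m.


Using Qs = alpha * cu * perimeter * L
Qs = 0.44 * 79.9 * 2.6 * 16.9
Qs = 1544.75 kN


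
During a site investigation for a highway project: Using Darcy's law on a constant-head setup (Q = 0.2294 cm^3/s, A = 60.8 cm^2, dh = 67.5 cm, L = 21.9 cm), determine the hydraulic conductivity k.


Result: 0.001224 cm/s

Derivation:
Compute hydraulic gradient:
i = dh / L = 67.5 / 21.9 = 3.08219
Then apply Darcy's law:
k = Q / (A * i)
k = 0.2294 / (60.8 * 3.08219)
k = 0.2294 / 187.397
k = 0.001224 cm/s


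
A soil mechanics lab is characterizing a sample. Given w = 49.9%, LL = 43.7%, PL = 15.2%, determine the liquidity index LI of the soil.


Result: 1.218

Derivation:
First compute the plasticity index:
PI = LL - PL = 43.7 - 15.2 = 28.5
Then compute the liquidity index:
LI = (w - PL) / PI
LI = (49.9 - 15.2) / 28.5
LI = 1.218


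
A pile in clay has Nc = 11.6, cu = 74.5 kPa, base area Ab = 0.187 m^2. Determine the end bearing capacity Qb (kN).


Result: 161.61 kN

Derivation:
Using Qb = Nc * cu * Ab
Qb = 11.6 * 74.5 * 0.187
Qb = 161.61 kN


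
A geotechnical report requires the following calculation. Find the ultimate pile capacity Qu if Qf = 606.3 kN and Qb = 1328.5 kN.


Using Qu = Qf + Qb
Qu = 606.3 + 1328.5
Qu = 1934.8 kN


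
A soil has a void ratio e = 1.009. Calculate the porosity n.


Result: 0.5022

Derivation:
Using the relation n = e / (1 + e)
n = 1.009 / (1 + 1.009)
n = 1.009 / 2.009
n = 0.5022


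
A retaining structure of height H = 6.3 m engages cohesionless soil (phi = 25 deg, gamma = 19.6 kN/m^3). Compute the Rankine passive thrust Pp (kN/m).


Compute passive earth pressure coefficient:
Kp = tan^2(45 + phi/2) = tan^2(57.5) = 2.463913
Compute passive force:
Pp = 0.5 * Kp * gamma * H^2
Pp = 0.5 * 2.463913 * 19.6 * 6.3^2
Pp = 958.37 kN/m


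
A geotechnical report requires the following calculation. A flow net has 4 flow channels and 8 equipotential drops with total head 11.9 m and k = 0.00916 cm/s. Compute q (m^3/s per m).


Convert k to m/s for unit consistency with H:
k = 0.00916 cm/s = 0.00916 / 100 m/s = 9.16e-05 m/s
Using q = k * H * Nf / Nd
Nf / Nd = 4 / 8 = 0.5
q = 9.16e-05 * 11.9 * 0.5
q = 0.000545 m^3/s per m


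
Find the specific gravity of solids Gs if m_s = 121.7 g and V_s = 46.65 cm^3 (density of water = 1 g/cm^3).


Using Gs = m_s / (V_s * rho_w)
Since rho_w = 1 g/cm^3:
Gs = 121.7 / 46.65
Gs = 2.609


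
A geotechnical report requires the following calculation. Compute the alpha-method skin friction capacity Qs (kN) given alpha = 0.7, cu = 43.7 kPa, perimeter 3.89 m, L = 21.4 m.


Result: 2546.5 kN

Derivation:
Using Qs = alpha * cu * perimeter * L
Qs = 0.7 * 43.7 * 3.89 * 21.4
Qs = 2546.5 kN


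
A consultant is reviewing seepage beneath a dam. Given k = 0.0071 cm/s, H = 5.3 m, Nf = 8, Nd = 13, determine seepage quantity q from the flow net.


Convert k to m/s for unit consistency with H:
k = 0.0071 cm/s = 0.0071 / 100 m/s = 7.1e-05 m/s
Using q = k * H * Nf / Nd
Nf / Nd = 8 / 13 = 0.6154
q = 7.1e-05 * 5.3 * 0.6154
q = 0.0002316 m^3/s per m


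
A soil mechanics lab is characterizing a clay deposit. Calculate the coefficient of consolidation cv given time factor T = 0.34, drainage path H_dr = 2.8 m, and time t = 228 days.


Using cv = T * H_dr^2 / t
H_dr^2 = 2.8^2 = 7.84
cv = 0.34 * 7.84 / 228
cv = 0.01169 m^2/day


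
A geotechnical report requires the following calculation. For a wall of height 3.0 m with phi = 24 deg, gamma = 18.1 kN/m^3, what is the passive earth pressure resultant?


Compute passive earth pressure coefficient:
Kp = tan^2(45 + phi/2) = tan^2(57.0) = 2.371184
Compute passive force:
Pp = 0.5 * Kp * gamma * H^2
Pp = 0.5 * 2.371184 * 18.1 * 3.0^2
Pp = 193.13 kN/m


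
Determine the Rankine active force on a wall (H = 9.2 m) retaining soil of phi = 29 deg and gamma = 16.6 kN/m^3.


Result: 243.75 kN/m

Derivation:
Compute active earth pressure coefficient:
Ka = tan^2(45 - phi/2) = tan^2(30.5) = 0.346974
Compute active force:
Pa = 0.5 * Ka * gamma * H^2
Pa = 0.5 * 0.346974 * 16.6 * 9.2^2
Pa = 243.75 kN/m


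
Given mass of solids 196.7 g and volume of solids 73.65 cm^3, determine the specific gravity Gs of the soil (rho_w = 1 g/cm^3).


Using Gs = m_s / (V_s * rho_w)
Since rho_w = 1 g/cm^3:
Gs = 196.7 / 73.65
Gs = 2.671


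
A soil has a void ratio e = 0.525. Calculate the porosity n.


Using the relation n = e / (1 + e)
n = 0.525 / (1 + 0.525)
n = 0.525 / 1.525
n = 0.3443


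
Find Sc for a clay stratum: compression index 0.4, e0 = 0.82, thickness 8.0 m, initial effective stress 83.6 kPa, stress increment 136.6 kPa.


Using Sc = Cc * H / (1 + e0) * log10((sigma0 + delta_sigma) / sigma0)
Stress ratio = (83.6 + 136.6) / 83.6 = 2.63397
log10(2.63397) = 0.420611
Cc * H / (1 + e0) = 0.4 * 8.0 / (1 + 0.82) = 1.75824
Sc = 1.75824 * 0.420611
Sc = 0.7395 m


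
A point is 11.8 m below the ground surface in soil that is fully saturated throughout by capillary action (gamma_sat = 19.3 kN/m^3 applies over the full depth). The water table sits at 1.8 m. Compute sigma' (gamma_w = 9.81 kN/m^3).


Result: 129.64 kPa

Derivation:
Total stress = gamma_sat * depth
sigma = 19.3 * 11.8 = 227.74 kPa
Pore water pressure u = gamma_w * (depth - d_wt)
u = 9.81 * (11.8 - 1.8) = 98.1 kPa
Effective stress = sigma - u
sigma' = 227.74 - 98.1 = 129.64 kPa


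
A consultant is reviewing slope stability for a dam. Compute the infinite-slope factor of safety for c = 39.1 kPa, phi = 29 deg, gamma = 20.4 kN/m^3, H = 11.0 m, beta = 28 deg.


Using Fs = c / (gamma*H*sin(beta)*cos(beta)) + tan(phi)/tan(beta)
Cohesion contribution = 39.1 / (20.4*11.0*sin(28)*cos(28))
Cohesion contribution = 0.420349
Friction contribution = tan(29)/tan(28) = 1.0425
Fs = 0.420349 + 1.0425
Fs = 1.463


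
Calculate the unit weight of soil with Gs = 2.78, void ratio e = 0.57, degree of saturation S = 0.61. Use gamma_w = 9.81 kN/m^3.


Using gamma = gamma_w * (Gs + S*e) / (1 + e)
Numerator: Gs + S*e = 2.78 + 0.61*0.57 = 3.1277
Denominator: 1 + e = 1 + 0.57 = 1.57
gamma = 9.81 * 3.1277 / 1.57
gamma = 19.543 kN/m^3


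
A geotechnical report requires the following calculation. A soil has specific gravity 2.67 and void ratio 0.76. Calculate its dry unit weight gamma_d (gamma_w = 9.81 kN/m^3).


Result: 14.882 kN/m^3

Derivation:
Using gamma_d = Gs * gamma_w / (1 + e)
gamma_d = 2.67 * 9.81 / (1 + 0.76)
gamma_d = 2.67 * 9.81 / 1.76
gamma_d = 14.882 kN/m^3


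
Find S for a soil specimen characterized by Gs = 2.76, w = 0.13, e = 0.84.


Result: 0.4271

Derivation:
Using S = Gs * w / e
S = 2.76 * 0.13 / 0.84
S = 0.4271


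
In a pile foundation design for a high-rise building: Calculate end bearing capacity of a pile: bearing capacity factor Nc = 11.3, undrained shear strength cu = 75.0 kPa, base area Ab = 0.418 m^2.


Result: 354.25 kN

Derivation:
Using Qb = Nc * cu * Ab
Qb = 11.3 * 75.0 * 0.418
Qb = 354.25 kN


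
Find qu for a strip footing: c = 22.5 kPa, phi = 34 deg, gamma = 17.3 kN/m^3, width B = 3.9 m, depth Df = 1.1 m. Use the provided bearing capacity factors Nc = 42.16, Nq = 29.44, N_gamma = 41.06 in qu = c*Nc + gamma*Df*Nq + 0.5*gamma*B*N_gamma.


Compute qu = c*Nc + gamma*Df*Nq + 0.5*gamma*B*N_gamma
Term 1: 22.5 * 42.16 = 948.6
Term 2: 17.3 * 1.1 * 29.44 = 560.2432
Term 3: 0.5 * 17.3 * 3.9 * 41.06 = 1385.1591
qu = 948.6 + 560.2432 + 1385.1591
qu = 2894.0 kPa


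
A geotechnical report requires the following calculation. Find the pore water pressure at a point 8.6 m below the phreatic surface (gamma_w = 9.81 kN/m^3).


Using u = gamma_w * h_w
u = 9.81 * 8.6
u = 84.37 kPa


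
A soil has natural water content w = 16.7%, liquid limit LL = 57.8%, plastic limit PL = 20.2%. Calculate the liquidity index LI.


First compute the plasticity index:
PI = LL - PL = 57.8 - 20.2 = 37.6
Then compute the liquidity index:
LI = (w - PL) / PI
LI = (16.7 - 20.2) / 37.6
LI = -0.093


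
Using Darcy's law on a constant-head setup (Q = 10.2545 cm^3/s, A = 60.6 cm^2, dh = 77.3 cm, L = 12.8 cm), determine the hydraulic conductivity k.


Compute hydraulic gradient:
i = dh / L = 77.3 / 12.8 = 6.03906
Then apply Darcy's law:
k = Q / (A * i)
k = 10.2545 / (60.6 * 6.03906)
k = 10.2545 / 365.967
k = 0.02802 cm/s


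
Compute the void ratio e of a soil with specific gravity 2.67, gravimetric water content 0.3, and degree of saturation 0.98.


Result: 0.8173

Derivation:
Using the relation e = Gs * w / S
e = 2.67 * 0.3 / 0.98
e = 0.8173


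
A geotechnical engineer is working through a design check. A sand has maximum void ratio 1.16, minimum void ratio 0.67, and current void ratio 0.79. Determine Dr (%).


Result: 75.51 %

Derivation:
Using Dr = (e_max - e) / (e_max - e_min) * 100
e_max - e = 1.16 - 0.79 = 0.37
e_max - e_min = 1.16 - 0.67 = 0.49
Dr = 0.37 / 0.49 * 100
Dr = 75.51 %


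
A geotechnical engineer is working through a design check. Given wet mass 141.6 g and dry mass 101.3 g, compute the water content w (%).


Result: 39.78 %

Derivation:
Using w = (m_wet - m_dry) / m_dry * 100
m_wet - m_dry = 141.6 - 101.3 = 40.3 g
w = 40.3 / 101.3 * 100
w = 39.78 %


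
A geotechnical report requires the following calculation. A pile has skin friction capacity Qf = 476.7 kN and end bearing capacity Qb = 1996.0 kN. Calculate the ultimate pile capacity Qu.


Using Qu = Qf + Qb
Qu = 476.7 + 1996.0
Qu = 2472.7 kN


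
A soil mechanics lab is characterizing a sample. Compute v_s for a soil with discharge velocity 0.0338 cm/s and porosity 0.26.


Result: 0.13 cm/s

Derivation:
Using v_s = v_d / n
v_s = 0.0338 / 0.26
v_s = 0.13 cm/s


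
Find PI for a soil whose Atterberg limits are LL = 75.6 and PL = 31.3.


Result: 44.3

Derivation:
Using PI = LL - PL
PI = 75.6 - 31.3
PI = 44.3


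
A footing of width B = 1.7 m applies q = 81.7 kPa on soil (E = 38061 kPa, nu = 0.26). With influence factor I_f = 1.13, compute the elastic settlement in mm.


Result: 3.845 mm

Derivation:
Using Se = q * B * (1 - nu^2) * I_f / E
1 - nu^2 = 1 - 0.26^2 = 0.9324
Se = 81.7 * 1.7 * 0.9324 * 1.13 / 38061
Se = 0.003845 m
Convert to mm: Se = 0.003845 * 1000 = 3.845 mm


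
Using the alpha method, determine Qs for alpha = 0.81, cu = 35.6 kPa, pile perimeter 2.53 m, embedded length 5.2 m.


Using Qs = alpha * cu * perimeter * L
Qs = 0.81 * 35.6 * 2.53 * 5.2
Qs = 379.37 kN


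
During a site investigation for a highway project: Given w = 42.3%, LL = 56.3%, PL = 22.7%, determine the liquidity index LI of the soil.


Result: 0.583

Derivation:
First compute the plasticity index:
PI = LL - PL = 56.3 - 22.7 = 33.6
Then compute the liquidity index:
LI = (w - PL) / PI
LI = (42.3 - 22.7) / 33.6
LI = 0.583


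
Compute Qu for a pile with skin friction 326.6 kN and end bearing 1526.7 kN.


Using Qu = Qf + Qb
Qu = 326.6 + 1526.7
Qu = 1853.3 kN


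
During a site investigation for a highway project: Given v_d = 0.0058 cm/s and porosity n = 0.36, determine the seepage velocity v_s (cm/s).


Using v_s = v_d / n
v_s = 0.0058 / 0.36
v_s = 0.01611 cm/s


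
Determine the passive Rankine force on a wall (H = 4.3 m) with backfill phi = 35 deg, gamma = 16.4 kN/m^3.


Result: 559.5 kN/m

Derivation:
Compute passive earth pressure coefficient:
Kp = tan^2(45 + phi/2) = tan^2(62.5) = 3.690172
Compute passive force:
Pp = 0.5 * Kp * gamma * H^2
Pp = 0.5 * 3.690172 * 16.4 * 4.3^2
Pp = 559.5 kN/m


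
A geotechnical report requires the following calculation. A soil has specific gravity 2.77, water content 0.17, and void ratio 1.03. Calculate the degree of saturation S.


Using S = Gs * w / e
S = 2.77 * 0.17 / 1.03
S = 0.4572


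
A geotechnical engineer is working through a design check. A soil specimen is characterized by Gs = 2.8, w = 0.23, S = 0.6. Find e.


Using the relation e = Gs * w / S
e = 2.8 * 0.23 / 0.6
e = 1.0733


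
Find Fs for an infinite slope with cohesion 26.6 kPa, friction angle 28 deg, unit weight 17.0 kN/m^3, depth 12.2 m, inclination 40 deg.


Using Fs = c / (gamma*H*sin(beta)*cos(beta)) + tan(phi)/tan(beta)
Cohesion contribution = 26.6 / (17.0*12.2*sin(40)*cos(40))
Cohesion contribution = 0.260466
Friction contribution = tan(28)/tan(40) = 0.633667
Fs = 0.260466 + 0.633667
Fs = 0.894


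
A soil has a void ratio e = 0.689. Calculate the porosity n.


Using the relation n = e / (1 + e)
n = 0.689 / (1 + 0.689)
n = 0.689 / 1.689
n = 0.4079


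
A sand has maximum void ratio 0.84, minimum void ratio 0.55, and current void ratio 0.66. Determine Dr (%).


Using Dr = (e_max - e) / (e_max - e_min) * 100
e_max - e = 0.84 - 0.66 = 0.18
e_max - e_min = 0.84 - 0.55 = 0.29
Dr = 0.18 / 0.29 * 100
Dr = 62.07 %


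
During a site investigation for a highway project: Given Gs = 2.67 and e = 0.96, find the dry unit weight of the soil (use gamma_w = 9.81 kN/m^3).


Using gamma_d = Gs * gamma_w / (1 + e)
gamma_d = 2.67 * 9.81 / (1 + 0.96)
gamma_d = 2.67 * 9.81 / 1.96
gamma_d = 13.364 kN/m^3


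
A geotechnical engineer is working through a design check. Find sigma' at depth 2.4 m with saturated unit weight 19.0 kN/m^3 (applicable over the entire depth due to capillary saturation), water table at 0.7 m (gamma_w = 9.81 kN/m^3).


Total stress = gamma_sat * depth
sigma = 19.0 * 2.4 = 45.6 kPa
Pore water pressure u = gamma_w * (depth - d_wt)
u = 9.81 * (2.4 - 0.7) = 16.677 kPa
Effective stress = sigma - u
sigma' = 45.6 - 16.677 = 28.92 kPa


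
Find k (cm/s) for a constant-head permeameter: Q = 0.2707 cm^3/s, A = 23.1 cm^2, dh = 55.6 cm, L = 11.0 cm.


Compute hydraulic gradient:
i = dh / L = 55.6 / 11.0 = 5.05455
Then apply Darcy's law:
k = Q / (A * i)
k = 0.2707 / (23.1 * 5.05455)
k = 0.2707 / 116.76
k = 0.002318 cm/s


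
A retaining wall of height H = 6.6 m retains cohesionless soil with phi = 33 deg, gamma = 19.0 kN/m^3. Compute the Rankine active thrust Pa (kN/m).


Result: 121.99 kN/m

Derivation:
Compute active earth pressure coefficient:
Ka = tan^2(45 - phi/2) = tan^2(28.5) = 0.294801
Compute active force:
Pa = 0.5 * Ka * gamma * H^2
Pa = 0.5 * 0.294801 * 19.0 * 6.6^2
Pa = 121.99 kN/m


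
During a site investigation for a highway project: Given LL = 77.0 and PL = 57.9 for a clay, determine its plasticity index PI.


Using PI = LL - PL
PI = 77.0 - 57.9
PI = 19.1


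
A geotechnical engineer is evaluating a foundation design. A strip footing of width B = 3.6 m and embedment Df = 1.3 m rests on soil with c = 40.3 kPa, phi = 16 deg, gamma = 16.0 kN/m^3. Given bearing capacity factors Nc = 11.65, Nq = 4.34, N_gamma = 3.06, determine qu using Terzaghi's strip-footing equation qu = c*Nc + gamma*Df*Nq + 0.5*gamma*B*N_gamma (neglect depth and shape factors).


Result: 647.9 kPa

Derivation:
Compute qu = c*Nc + gamma*Df*Nq + 0.5*gamma*B*N_gamma
Term 1: 40.3 * 11.65 = 469.495
Term 2: 16.0 * 1.3 * 4.34 = 90.272
Term 3: 0.5 * 16.0 * 3.6 * 3.06 = 88.128
qu = 469.495 + 90.272 + 88.128
qu = 647.9 kPa


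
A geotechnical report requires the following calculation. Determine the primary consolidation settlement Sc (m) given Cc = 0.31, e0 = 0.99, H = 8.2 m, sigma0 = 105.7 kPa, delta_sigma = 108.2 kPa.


Result: 0.3911 m

Derivation:
Using Sc = Cc * H / (1 + e0) * log10((sigma0 + delta_sigma) / sigma0)
Stress ratio = (105.7 + 108.2) / 105.7 = 2.02365
log10(2.02365) = 0.306136
Cc * H / (1 + e0) = 0.31 * 8.2 / (1 + 0.99) = 1.27739
Sc = 1.27739 * 0.306136
Sc = 0.3911 m


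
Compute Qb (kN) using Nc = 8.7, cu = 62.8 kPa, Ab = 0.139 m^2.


Using Qb = Nc * cu * Ab
Qb = 8.7 * 62.8 * 0.139
Qb = 75.94 kN


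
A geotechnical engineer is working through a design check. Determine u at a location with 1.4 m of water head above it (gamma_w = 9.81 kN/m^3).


Using u = gamma_w * h_w
u = 9.81 * 1.4
u = 13.73 kPa


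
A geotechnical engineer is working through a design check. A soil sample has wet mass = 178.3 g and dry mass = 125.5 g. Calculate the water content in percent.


Using w = (m_wet - m_dry) / m_dry * 100
m_wet - m_dry = 178.3 - 125.5 = 52.8 g
w = 52.8 / 125.5 * 100
w = 42.07 %


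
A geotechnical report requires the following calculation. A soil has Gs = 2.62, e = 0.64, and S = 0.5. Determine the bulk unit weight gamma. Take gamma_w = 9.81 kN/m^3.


Result: 17.586 kN/m^3

Derivation:
Using gamma = gamma_w * (Gs + S*e) / (1 + e)
Numerator: Gs + S*e = 2.62 + 0.5*0.64 = 2.94
Denominator: 1 + e = 1 + 0.64 = 1.64
gamma = 9.81 * 2.94 / 1.64
gamma = 17.586 kN/m^3


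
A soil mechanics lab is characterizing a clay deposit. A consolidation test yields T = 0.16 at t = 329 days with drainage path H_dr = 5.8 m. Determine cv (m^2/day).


Using cv = T * H_dr^2 / t
H_dr^2 = 5.8^2 = 33.64
cv = 0.16 * 33.64 / 329
cv = 0.01636 m^2/day


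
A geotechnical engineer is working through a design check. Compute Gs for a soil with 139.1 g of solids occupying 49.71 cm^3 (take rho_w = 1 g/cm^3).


Using Gs = m_s / (V_s * rho_w)
Since rho_w = 1 g/cm^3:
Gs = 139.1 / 49.71
Gs = 2.798


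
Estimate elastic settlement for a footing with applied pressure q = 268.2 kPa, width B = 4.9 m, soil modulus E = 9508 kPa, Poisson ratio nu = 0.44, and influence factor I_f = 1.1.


Using Se = q * B * (1 - nu^2) * I_f / E
1 - nu^2 = 1 - 0.44^2 = 0.8064
Se = 268.2 * 4.9 * 0.8064 * 1.1 / 9508
Se = 0.122605 m
Convert to mm: Se = 0.122605 * 1000 = 122.605 mm


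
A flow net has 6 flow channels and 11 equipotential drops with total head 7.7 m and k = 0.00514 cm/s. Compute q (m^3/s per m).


Convert k to m/s for unit consistency with H:
k = 0.00514 cm/s = 0.00514 / 100 m/s = 5.14e-05 m/s
Using q = k * H * Nf / Nd
Nf / Nd = 6 / 11 = 0.5455
q = 5.14e-05 * 7.7 * 0.5455
q = 0.0002159 m^3/s per m


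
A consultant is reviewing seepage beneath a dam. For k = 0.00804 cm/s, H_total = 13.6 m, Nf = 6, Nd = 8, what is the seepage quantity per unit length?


Convert k to m/s for unit consistency with H:
k = 0.00804 cm/s = 0.00804 / 100 m/s = 8.04e-05 m/s
Using q = k * H * Nf / Nd
Nf / Nd = 6 / 8 = 0.75
q = 8.04e-05 * 13.6 * 0.75
q = 0.0008201 m^3/s per m


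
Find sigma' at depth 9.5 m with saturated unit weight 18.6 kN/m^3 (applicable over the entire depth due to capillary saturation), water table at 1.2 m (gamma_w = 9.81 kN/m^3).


Total stress = gamma_sat * depth
sigma = 18.6 * 9.5 = 176.7 kPa
Pore water pressure u = gamma_w * (depth - d_wt)
u = 9.81 * (9.5 - 1.2) = 81.423 kPa
Effective stress = sigma - u
sigma' = 176.7 - 81.423 = 95.28 kPa


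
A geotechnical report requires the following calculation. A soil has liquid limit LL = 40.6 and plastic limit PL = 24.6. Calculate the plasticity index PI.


Result: 16.0

Derivation:
Using PI = LL - PL
PI = 40.6 - 24.6
PI = 16.0


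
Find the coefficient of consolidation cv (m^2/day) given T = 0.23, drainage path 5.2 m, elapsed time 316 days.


Result: 0.01968 m^2/day

Derivation:
Using cv = T * H_dr^2 / t
H_dr^2 = 5.2^2 = 27.04
cv = 0.23 * 27.04 / 316
cv = 0.01968 m^2/day


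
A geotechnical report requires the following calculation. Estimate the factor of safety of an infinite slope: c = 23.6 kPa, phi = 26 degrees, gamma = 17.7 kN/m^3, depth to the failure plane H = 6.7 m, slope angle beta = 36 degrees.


Result: 1.09

Derivation:
Using Fs = c / (gamma*H*sin(beta)*cos(beta)) + tan(phi)/tan(beta)
Cohesion contribution = 23.6 / (17.7*6.7*sin(36)*cos(36))
Cohesion contribution = 0.418492
Friction contribution = tan(26)/tan(36) = 0.671306
Fs = 0.418492 + 0.671306
Fs = 1.09


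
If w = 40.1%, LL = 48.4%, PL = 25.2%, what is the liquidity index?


First compute the plasticity index:
PI = LL - PL = 48.4 - 25.2 = 23.2
Then compute the liquidity index:
LI = (w - PL) / PI
LI = (40.1 - 25.2) / 23.2
LI = 0.642


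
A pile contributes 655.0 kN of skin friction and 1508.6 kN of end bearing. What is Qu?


Using Qu = Qf + Qb
Qu = 655.0 + 1508.6
Qu = 2163.6 kN


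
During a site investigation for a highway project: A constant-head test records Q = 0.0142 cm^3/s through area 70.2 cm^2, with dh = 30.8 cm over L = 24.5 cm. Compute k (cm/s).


Compute hydraulic gradient:
i = dh / L = 30.8 / 24.5 = 1.25714
Then apply Darcy's law:
k = Q / (A * i)
k = 0.0142 / (70.2 * 1.25714)
k = 0.0142 / 88.2514
k = 0.000161 cm/s


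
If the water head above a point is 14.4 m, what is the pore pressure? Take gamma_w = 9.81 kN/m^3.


Using u = gamma_w * h_w
u = 9.81 * 14.4
u = 141.26 kPa


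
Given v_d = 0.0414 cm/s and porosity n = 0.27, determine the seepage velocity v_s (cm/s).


Result: 0.15333 cm/s

Derivation:
Using v_s = v_d / n
v_s = 0.0414 / 0.27
v_s = 0.15333 cm/s


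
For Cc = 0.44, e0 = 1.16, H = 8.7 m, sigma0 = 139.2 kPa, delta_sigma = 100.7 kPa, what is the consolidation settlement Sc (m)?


Using Sc = Cc * H / (1 + e0) * log10((sigma0 + delta_sigma) / sigma0)
Stress ratio = (139.2 + 100.7) / 139.2 = 1.72342
log10(1.72342) = 0.236391
Cc * H / (1 + e0) = 0.44 * 8.7 / (1 + 1.16) = 1.77222
Sc = 1.77222 * 0.236391
Sc = 0.4189 m


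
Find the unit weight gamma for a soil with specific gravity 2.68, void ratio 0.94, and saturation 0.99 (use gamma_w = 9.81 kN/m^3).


Using gamma = gamma_w * (Gs + S*e) / (1 + e)
Numerator: Gs + S*e = 2.68 + 0.99*0.94 = 3.6106
Denominator: 1 + e = 1 + 0.94 = 1.94
gamma = 9.81 * 3.6106 / 1.94
gamma = 18.258 kN/m^3


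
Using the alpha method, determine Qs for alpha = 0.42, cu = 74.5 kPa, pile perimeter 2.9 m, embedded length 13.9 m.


Result: 1261.3 kN

Derivation:
Using Qs = alpha * cu * perimeter * L
Qs = 0.42 * 74.5 * 2.9 * 13.9
Qs = 1261.3 kN


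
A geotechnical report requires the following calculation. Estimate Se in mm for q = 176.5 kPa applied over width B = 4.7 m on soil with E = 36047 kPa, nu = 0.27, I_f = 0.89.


Result: 18.988 mm

Derivation:
Using Se = q * B * (1 - nu^2) * I_f / E
1 - nu^2 = 1 - 0.27^2 = 0.9271
Se = 176.5 * 4.7 * 0.9271 * 0.89 / 36047
Se = 0.018988 m
Convert to mm: Se = 0.018988 * 1000 = 18.988 mm


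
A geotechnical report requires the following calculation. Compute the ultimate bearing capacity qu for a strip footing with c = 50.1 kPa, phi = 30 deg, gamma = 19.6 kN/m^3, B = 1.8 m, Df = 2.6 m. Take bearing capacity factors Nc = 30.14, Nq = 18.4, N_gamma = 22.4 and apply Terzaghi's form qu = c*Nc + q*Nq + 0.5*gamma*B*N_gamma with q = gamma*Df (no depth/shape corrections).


Result: 2842.81 kPa

Derivation:
Compute qu = c*Nc + gamma*Df*Nq + 0.5*gamma*B*N_gamma
Term 1: 50.1 * 30.14 = 1510.014
Term 2: 19.6 * 2.6 * 18.4 = 937.664
Term 3: 0.5 * 19.6 * 1.8 * 22.4 = 395.136
qu = 1510.014 + 937.664 + 395.136
qu = 2842.81 kPa


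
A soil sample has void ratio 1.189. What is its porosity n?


Result: 0.5432

Derivation:
Using the relation n = e / (1 + e)
n = 1.189 / (1 + 1.189)
n = 1.189 / 2.189
n = 0.5432


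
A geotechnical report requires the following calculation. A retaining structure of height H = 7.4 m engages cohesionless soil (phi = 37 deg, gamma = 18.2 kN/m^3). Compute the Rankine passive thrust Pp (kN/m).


Compute passive earth pressure coefficient:
Kp = tan^2(45 + phi/2) = tan^2(63.5) = 4.022791
Compute passive force:
Pp = 0.5 * Kp * gamma * H^2
Pp = 0.5 * 4.022791 * 18.2 * 7.4^2
Pp = 2004.62 kN/m


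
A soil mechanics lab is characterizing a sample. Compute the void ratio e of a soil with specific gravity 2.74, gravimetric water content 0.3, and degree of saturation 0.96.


Using the relation e = Gs * w / S
e = 2.74 * 0.3 / 0.96
e = 0.8563


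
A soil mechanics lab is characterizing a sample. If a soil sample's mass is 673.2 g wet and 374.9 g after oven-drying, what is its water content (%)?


Result: 79.57 %

Derivation:
Using w = (m_wet - m_dry) / m_dry * 100
m_wet - m_dry = 673.2 - 374.9 = 298.3 g
w = 298.3 / 374.9 * 100
w = 79.57 %


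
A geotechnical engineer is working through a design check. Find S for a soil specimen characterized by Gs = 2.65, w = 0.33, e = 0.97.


Using S = Gs * w / e
S = 2.65 * 0.33 / 0.97
S = 0.9015


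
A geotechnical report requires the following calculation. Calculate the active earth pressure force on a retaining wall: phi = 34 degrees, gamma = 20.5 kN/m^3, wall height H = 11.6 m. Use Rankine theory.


Compute active earth pressure coefficient:
Ka = tan^2(45 - phi/2) = tan^2(28.0) = 0.282715
Compute active force:
Pa = 0.5 * Ka * gamma * H^2
Pa = 0.5 * 0.282715 * 20.5 * 11.6^2
Pa = 389.93 kN/m


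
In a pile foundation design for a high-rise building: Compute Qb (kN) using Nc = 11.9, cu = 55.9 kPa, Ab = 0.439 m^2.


Using Qb = Nc * cu * Ab
Qb = 11.9 * 55.9 * 0.439
Qb = 292.03 kN


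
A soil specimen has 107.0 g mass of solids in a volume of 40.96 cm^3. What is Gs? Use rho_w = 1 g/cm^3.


Using Gs = m_s / (V_s * rho_w)
Since rho_w = 1 g/cm^3:
Gs = 107.0 / 40.96
Gs = 2.612


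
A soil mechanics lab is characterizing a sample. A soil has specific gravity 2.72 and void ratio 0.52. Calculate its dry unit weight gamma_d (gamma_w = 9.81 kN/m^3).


Result: 17.555 kN/m^3

Derivation:
Using gamma_d = Gs * gamma_w / (1 + e)
gamma_d = 2.72 * 9.81 / (1 + 0.52)
gamma_d = 2.72 * 9.81 / 1.52
gamma_d = 17.555 kN/m^3


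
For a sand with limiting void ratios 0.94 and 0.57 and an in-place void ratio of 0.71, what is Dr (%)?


Using Dr = (e_max - e) / (e_max - e_min) * 100
e_max - e = 0.94 - 0.71 = 0.23
e_max - e_min = 0.94 - 0.57 = 0.37
Dr = 0.23 / 0.37 * 100
Dr = 62.16 %


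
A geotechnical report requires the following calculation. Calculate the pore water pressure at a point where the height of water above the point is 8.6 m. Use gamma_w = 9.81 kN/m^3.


Result: 84.37 kPa

Derivation:
Using u = gamma_w * h_w
u = 9.81 * 8.6
u = 84.37 kPa


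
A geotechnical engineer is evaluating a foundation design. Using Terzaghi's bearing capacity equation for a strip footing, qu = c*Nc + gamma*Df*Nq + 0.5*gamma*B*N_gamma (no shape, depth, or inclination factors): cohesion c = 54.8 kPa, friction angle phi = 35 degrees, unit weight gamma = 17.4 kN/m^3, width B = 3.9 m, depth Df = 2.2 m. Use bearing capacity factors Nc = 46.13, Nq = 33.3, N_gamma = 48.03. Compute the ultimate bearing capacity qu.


Compute qu = c*Nc + gamma*Df*Nq + 0.5*gamma*B*N_gamma
Term 1: 54.8 * 46.13 = 2527.924
Term 2: 17.4 * 2.2 * 33.3 = 1274.724
Term 3: 0.5 * 17.4 * 3.9 * 48.03 = 1629.6579
qu = 2527.924 + 1274.724 + 1629.6579
qu = 5432.31 kPa


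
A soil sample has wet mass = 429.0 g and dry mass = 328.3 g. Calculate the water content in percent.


Result: 30.67 %

Derivation:
Using w = (m_wet - m_dry) / m_dry * 100
m_wet - m_dry = 429.0 - 328.3 = 100.7 g
w = 100.7 / 328.3 * 100
w = 30.67 %


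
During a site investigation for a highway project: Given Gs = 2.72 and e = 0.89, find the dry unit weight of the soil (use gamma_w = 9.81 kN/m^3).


Result: 14.118 kN/m^3

Derivation:
Using gamma_d = Gs * gamma_w / (1 + e)
gamma_d = 2.72 * 9.81 / (1 + 0.89)
gamma_d = 2.72 * 9.81 / 1.89
gamma_d = 14.118 kN/m^3


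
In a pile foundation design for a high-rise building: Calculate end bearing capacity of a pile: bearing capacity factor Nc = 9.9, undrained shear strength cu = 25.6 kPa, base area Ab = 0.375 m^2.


Using Qb = Nc * cu * Ab
Qb = 9.9 * 25.6 * 0.375
Qb = 95.04 kN


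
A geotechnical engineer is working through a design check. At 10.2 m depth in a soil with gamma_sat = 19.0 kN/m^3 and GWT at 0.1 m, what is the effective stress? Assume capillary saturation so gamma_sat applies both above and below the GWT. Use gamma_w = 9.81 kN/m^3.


Result: 94.72 kPa

Derivation:
Total stress = gamma_sat * depth
sigma = 19.0 * 10.2 = 193.8 kPa
Pore water pressure u = gamma_w * (depth - d_wt)
u = 9.81 * (10.2 - 0.1) = 99.081 kPa
Effective stress = sigma - u
sigma' = 193.8 - 99.081 = 94.72 kPa


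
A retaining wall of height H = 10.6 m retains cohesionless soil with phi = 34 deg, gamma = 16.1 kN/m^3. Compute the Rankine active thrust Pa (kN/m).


Result: 255.72 kN/m

Derivation:
Compute active earth pressure coefficient:
Ka = tan^2(45 - phi/2) = tan^2(28.0) = 0.282715
Compute active force:
Pa = 0.5 * Ka * gamma * H^2
Pa = 0.5 * 0.282715 * 16.1 * 10.6^2
Pa = 255.72 kN/m


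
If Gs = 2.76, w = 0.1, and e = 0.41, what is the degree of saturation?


Result: 0.6732

Derivation:
Using S = Gs * w / e
S = 2.76 * 0.1 / 0.41
S = 0.6732


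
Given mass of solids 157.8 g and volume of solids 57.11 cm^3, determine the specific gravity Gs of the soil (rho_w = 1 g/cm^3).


Using Gs = m_s / (V_s * rho_w)
Since rho_w = 1 g/cm^3:
Gs = 157.8 / 57.11
Gs = 2.763


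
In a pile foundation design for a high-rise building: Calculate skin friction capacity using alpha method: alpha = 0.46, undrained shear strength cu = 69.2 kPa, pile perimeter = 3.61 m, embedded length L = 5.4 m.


Using Qs = alpha * cu * perimeter * L
Qs = 0.46 * 69.2 * 3.61 * 5.4
Qs = 620.53 kN


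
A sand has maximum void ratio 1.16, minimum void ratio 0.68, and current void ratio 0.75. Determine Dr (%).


Result: 85.42 %

Derivation:
Using Dr = (e_max - e) / (e_max - e_min) * 100
e_max - e = 1.16 - 0.75 = 0.41
e_max - e_min = 1.16 - 0.68 = 0.48
Dr = 0.41 / 0.48 * 100
Dr = 85.42 %


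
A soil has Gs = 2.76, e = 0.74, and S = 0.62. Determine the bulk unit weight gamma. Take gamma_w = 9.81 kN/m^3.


Using gamma = gamma_w * (Gs + S*e) / (1 + e)
Numerator: Gs + S*e = 2.76 + 0.62*0.74 = 3.2188
Denominator: 1 + e = 1 + 0.74 = 1.74
gamma = 9.81 * 3.2188 / 1.74
gamma = 18.147 kN/m^3


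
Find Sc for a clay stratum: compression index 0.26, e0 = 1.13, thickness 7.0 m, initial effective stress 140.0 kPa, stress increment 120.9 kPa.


Result: 0.231 m

Derivation:
Using Sc = Cc * H / (1 + e0) * log10((sigma0 + delta_sigma) / sigma0)
Stress ratio = (140.0 + 120.9) / 140.0 = 1.86357
log10(1.86357) = 0.270346
Cc * H / (1 + e0) = 0.26 * 7.0 / (1 + 1.13) = 0.85446
Sc = 0.85446 * 0.270346
Sc = 0.231 m


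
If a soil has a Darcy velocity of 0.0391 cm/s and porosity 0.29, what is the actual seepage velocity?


Result: 0.13483 cm/s

Derivation:
Using v_s = v_d / n
v_s = 0.0391 / 0.29
v_s = 0.13483 cm/s


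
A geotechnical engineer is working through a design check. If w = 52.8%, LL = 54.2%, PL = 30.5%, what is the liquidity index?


First compute the plasticity index:
PI = LL - PL = 54.2 - 30.5 = 23.7
Then compute the liquidity index:
LI = (w - PL) / PI
LI = (52.8 - 30.5) / 23.7
LI = 0.941


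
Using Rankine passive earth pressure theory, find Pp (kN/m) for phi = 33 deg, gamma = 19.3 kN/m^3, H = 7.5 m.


Result: 1841.29 kN/m

Derivation:
Compute passive earth pressure coefficient:
Kp = tan^2(45 + phi/2) = tan^2(61.5) = 3.39212
Compute passive force:
Pp = 0.5 * Kp * gamma * H^2
Pp = 0.5 * 3.39212 * 19.3 * 7.5^2
Pp = 1841.29 kN/m


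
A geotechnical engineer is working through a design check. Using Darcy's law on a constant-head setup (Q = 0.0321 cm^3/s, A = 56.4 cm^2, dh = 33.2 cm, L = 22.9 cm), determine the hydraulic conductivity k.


Compute hydraulic gradient:
i = dh / L = 33.2 / 22.9 = 1.44978
Then apply Darcy's law:
k = Q / (A * i)
k = 0.0321 / (56.4 * 1.44978)
k = 0.0321 / 81.7677
k = 0.000393 cm/s


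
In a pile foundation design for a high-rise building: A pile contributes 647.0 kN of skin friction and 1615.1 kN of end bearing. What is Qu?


Using Qu = Qf + Qb
Qu = 647.0 + 1615.1
Qu = 2262.1 kN


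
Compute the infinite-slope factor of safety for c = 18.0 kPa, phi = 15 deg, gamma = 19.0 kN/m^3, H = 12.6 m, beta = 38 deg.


Result: 0.498

Derivation:
Using Fs = c / (gamma*H*sin(beta)*cos(beta)) + tan(phi)/tan(beta)
Cohesion contribution = 18.0 / (19.0*12.6*sin(38)*cos(38))
Cohesion contribution = 0.154979
Friction contribution = tan(15)/tan(38) = 0.342959
Fs = 0.154979 + 0.342959
Fs = 0.498


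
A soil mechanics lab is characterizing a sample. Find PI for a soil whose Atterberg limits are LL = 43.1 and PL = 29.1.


Using PI = LL - PL
PI = 43.1 - 29.1
PI = 14.0


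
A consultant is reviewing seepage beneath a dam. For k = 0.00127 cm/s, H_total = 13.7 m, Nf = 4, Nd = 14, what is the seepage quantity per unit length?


Result: 4.971e-05 m^3/s per m

Derivation:
Convert k to m/s for unit consistency with H:
k = 0.00127 cm/s = 0.00127 / 100 m/s = 1.27e-05 m/s
Using q = k * H * Nf / Nd
Nf / Nd = 4 / 14 = 0.2857
q = 1.27e-05 * 13.7 * 0.2857
q = 4.971e-05 m^3/s per m


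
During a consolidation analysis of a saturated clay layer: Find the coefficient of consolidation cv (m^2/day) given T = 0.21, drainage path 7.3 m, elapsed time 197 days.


Using cv = T * H_dr^2 / t
H_dr^2 = 7.3^2 = 53.29
cv = 0.21 * 53.29 / 197
cv = 0.05681 m^2/day


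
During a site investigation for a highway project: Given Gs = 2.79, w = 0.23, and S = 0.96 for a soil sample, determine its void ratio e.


Result: 0.6684

Derivation:
Using the relation e = Gs * w / S
e = 2.79 * 0.23 / 0.96
e = 0.6684


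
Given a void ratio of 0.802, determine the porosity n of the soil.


Using the relation n = e / (1 + e)
n = 0.802 / (1 + 0.802)
n = 0.802 / 1.802
n = 0.4451


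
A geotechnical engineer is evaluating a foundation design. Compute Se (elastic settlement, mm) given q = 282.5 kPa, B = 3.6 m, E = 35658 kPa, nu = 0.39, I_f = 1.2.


Result: 29.019 mm

Derivation:
Using Se = q * B * (1 - nu^2) * I_f / E
1 - nu^2 = 1 - 0.39^2 = 0.8479
Se = 282.5 * 3.6 * 0.8479 * 1.2 / 35658
Se = 0.029019 m
Convert to mm: Se = 0.029019 * 1000 = 29.019 mm


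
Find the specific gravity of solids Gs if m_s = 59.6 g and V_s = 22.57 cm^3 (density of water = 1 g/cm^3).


Using Gs = m_s / (V_s * rho_w)
Since rho_w = 1 g/cm^3:
Gs = 59.6 / 22.57
Gs = 2.641


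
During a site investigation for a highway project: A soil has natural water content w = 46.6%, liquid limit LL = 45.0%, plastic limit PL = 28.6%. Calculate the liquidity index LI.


Result: 1.098

Derivation:
First compute the plasticity index:
PI = LL - PL = 45.0 - 28.6 = 16.4
Then compute the liquidity index:
LI = (w - PL) / PI
LI = (46.6 - 28.6) / 16.4
LI = 1.098


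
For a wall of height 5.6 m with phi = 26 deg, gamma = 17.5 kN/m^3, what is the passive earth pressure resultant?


Compute passive earth pressure coefficient:
Kp = tan^2(45 + phi/2) = tan^2(58.0) = 2.561071
Compute passive force:
Pp = 0.5 * Kp * gamma * H^2
Pp = 0.5 * 2.561071 * 17.5 * 5.6^2
Pp = 702.76 kN/m


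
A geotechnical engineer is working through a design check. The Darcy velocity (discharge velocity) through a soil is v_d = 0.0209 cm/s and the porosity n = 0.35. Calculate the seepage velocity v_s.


Using v_s = v_d / n
v_s = 0.0209 / 0.35
v_s = 0.05971 cm/s


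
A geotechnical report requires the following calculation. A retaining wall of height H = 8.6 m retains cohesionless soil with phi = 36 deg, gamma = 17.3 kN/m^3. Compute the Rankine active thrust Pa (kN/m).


Compute active earth pressure coefficient:
Ka = tan^2(45 - phi/2) = tan^2(27.0) = 0.259616
Compute active force:
Pa = 0.5 * Ka * gamma * H^2
Pa = 0.5 * 0.259616 * 17.3 * 8.6^2
Pa = 166.09 kN/m


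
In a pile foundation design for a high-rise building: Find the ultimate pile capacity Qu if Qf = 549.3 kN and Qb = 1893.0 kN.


Using Qu = Qf + Qb
Qu = 549.3 + 1893.0
Qu = 2442.3 kN


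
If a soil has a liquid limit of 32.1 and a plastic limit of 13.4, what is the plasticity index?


Using PI = LL - PL
PI = 32.1 - 13.4
PI = 18.7


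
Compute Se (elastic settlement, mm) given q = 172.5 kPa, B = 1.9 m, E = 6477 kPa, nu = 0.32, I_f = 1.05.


Using Se = q * B * (1 - nu^2) * I_f / E
1 - nu^2 = 1 - 0.32^2 = 0.8976
Se = 172.5 * 1.9 * 0.8976 * 1.05 / 6477
Se = 0.047691 m
Convert to mm: Se = 0.047691 * 1000 = 47.691 mm


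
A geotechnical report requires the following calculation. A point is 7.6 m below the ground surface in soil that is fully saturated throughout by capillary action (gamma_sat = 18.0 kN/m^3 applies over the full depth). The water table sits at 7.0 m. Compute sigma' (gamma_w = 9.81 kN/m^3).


Total stress = gamma_sat * depth
sigma = 18.0 * 7.6 = 136.8 kPa
Pore water pressure u = gamma_w * (depth - d_wt)
u = 9.81 * (7.6 - 7.0) = 5.886 kPa
Effective stress = sigma - u
sigma' = 136.8 - 5.886 = 130.91 kPa


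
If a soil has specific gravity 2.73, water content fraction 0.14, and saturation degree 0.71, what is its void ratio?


Using the relation e = Gs * w / S
e = 2.73 * 0.14 / 0.71
e = 0.5383


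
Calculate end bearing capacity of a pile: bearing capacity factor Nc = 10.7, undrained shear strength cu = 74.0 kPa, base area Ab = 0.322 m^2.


Using Qb = Nc * cu * Ab
Qb = 10.7 * 74.0 * 0.322
Qb = 254.96 kN


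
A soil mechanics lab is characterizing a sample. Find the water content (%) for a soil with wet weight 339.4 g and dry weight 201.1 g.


Using w = (m_wet - m_dry) / m_dry * 100
m_wet - m_dry = 339.4 - 201.1 = 138.3 g
w = 138.3 / 201.1 * 100
w = 68.77 %


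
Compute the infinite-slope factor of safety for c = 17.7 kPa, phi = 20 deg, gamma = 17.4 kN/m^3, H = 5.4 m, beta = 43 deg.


Result: 0.768

Derivation:
Using Fs = c / (gamma*H*sin(beta)*cos(beta)) + tan(phi)/tan(beta)
Cohesion contribution = 17.7 / (17.4*5.4*sin(43)*cos(43))
Cohesion contribution = 0.377676
Friction contribution = tan(20)/tan(43) = 0.39031
Fs = 0.377676 + 0.39031
Fs = 0.768


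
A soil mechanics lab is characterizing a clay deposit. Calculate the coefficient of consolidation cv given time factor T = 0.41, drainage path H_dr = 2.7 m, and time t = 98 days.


Using cv = T * H_dr^2 / t
H_dr^2 = 2.7^2 = 7.29
cv = 0.41 * 7.29 / 98
cv = 0.0305 m^2/day


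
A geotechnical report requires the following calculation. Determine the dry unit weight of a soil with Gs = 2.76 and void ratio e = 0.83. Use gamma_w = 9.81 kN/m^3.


Using gamma_d = Gs * gamma_w / (1 + e)
gamma_d = 2.76 * 9.81 / (1 + 0.83)
gamma_d = 2.76 * 9.81 / 1.83
gamma_d = 14.795 kN/m^3


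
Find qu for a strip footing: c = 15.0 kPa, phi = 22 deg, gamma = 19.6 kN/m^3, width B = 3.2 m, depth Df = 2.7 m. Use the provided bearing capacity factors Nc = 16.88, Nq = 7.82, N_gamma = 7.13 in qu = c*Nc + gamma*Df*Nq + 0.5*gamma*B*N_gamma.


Result: 890.63 kPa

Derivation:
Compute qu = c*Nc + gamma*Df*Nq + 0.5*gamma*B*N_gamma
Term 1: 15.0 * 16.88 = 253.2
Term 2: 19.6 * 2.7 * 7.82 = 413.8344
Term 3: 0.5 * 19.6 * 3.2 * 7.13 = 223.5968
qu = 253.2 + 413.8344 + 223.5968
qu = 890.63 kPa
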